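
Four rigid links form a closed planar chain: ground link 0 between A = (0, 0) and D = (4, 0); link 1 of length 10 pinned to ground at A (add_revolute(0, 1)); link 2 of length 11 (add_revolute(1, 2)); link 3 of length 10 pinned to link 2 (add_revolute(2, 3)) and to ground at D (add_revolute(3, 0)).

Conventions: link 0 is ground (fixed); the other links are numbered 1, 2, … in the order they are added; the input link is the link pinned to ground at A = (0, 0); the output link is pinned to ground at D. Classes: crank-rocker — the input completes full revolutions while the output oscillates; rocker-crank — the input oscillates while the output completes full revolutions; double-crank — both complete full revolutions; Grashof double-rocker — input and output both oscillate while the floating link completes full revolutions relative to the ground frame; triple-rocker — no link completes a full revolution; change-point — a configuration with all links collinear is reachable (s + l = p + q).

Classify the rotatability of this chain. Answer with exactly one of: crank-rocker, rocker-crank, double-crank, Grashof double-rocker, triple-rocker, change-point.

lengths: ground=4, input=10, coupler=11, output=10
sorted: s=4 (shortest), l=11 (longest), p+q=20
s + l = 15 vs p + q = 20
s + l < p + q (Grashof) with shortest = ground link → double-crank

double-crank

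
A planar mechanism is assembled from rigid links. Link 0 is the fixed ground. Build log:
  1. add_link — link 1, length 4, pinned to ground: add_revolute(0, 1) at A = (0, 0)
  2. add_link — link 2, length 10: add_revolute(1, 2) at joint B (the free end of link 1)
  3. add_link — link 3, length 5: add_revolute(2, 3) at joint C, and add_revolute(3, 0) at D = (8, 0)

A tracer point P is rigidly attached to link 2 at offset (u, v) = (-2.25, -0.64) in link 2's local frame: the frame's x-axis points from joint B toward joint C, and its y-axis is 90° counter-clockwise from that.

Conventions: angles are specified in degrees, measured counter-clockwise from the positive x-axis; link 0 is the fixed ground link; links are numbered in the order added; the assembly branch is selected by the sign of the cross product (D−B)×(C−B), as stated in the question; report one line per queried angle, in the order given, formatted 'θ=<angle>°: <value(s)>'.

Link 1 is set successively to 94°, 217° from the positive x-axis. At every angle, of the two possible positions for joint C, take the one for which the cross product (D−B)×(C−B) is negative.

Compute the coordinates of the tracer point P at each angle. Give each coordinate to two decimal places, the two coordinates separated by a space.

A=(0,0), D=(8.00,0)
θ=94°: B = A + 4.00·(cos94°, sin94°) = (-0.2790, 3.9903)
θ=94°: |BD| = 9.1905
θ=94°: circle(B,10.00) ∩ circle(D,5.00): a=8.6755, h=4.9734
θ=94°:   candidates: C₊=(9.6955,4.7038) cross=45.708; C₋=(5.3768,-4.2566) cross=-45.708
θ=94°:   branch - wants cross < 0 → take C=(5.3768,-4.2566) (cross=-45.708)
θ=94°: ex = (C−B)/|BC| = (0.5656,-0.8247); ey = (0.8247,0.5656)
θ=94°: P = B + -2.25·ex + -0.64·ey = (-2.0794,5.4838)
θ=217°: B = A + 4.00·(cos217°, sin217°) = (-3.1945, -2.4073)
θ=217°: |BD| = 11.4504
θ=217°: circle(B,10.00) ∩ circle(D,5.00): a=9.0002, h=4.3585
θ=217°:   candidates: C₊=(4.6882,3.7460) cross=49.907; C₋=(6.5208,-4.7762) cross=-49.907
θ=217°:   branch - wants cross < 0 → take C=(6.5208,-4.7762) (cross=-49.907)
θ=217°: ex = (C−B)/|BC| = (0.9715,-0.2369); ey = (0.2369,0.9715)
θ=217°: P = B + -2.25·ex + -0.64·ey = (-5.5321,-2.4960)

θ=94°: -2.08 5.48
θ=217°: -5.53 -2.50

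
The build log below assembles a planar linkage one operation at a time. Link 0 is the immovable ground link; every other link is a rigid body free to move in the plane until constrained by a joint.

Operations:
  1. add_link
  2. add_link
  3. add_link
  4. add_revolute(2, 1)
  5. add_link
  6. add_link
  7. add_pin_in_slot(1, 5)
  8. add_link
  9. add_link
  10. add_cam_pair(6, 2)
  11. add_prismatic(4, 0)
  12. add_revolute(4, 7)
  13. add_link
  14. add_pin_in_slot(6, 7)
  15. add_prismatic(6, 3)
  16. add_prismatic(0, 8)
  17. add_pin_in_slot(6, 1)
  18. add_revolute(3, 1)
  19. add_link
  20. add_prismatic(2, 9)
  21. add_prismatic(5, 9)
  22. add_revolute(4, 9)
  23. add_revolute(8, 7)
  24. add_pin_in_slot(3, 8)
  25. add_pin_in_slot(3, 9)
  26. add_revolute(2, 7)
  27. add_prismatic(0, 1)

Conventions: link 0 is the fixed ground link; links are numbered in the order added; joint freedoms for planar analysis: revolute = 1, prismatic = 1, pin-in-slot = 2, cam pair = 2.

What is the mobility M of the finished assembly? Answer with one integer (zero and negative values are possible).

L=1 J1=0 J2=0
add link → L=2 J1=0 J2=0
add link → L=3 J1=0 J2=0
add link → L=4 J1=0 J2=0
R@2,1 dof=1 J1 → L=4 J1=1 J2=0
add link → L=5 J1=1 J2=0
add link → L=6 J1=1 J2=0
PS@1,5 dof=2 J2 → L=6 J1=1 J2=1
add link → L=7 J1=1 J2=1
add link → L=8 J1=1 J2=1
C@6,2 dof=2 J2 → L=8 J1=1 J2=2
P@4,0 dof=1 J1 → L=8 J1=2 J2=2
R@4,7 dof=1 J1 → L=8 J1=3 J2=2
add link → L=9 J1=3 J2=2
PS@6,7 dof=2 J2 → L=9 J1=3 J2=3
P@6,3 dof=1 J1 → L=9 J1=4 J2=3
P@0,8 dof=1 J1 → L=9 J1=5 J2=3
PS@6,1 dof=2 J2 → L=9 J1=5 J2=4
R@3,1 dof=1 J1 → L=9 J1=6 J2=4
add link → L=10 J1=6 J2=4
P@2,9 dof=1 J1 → L=10 J1=7 J2=4
P@5,9 dof=1 J1 → L=10 J1=8 J2=4
R@4,9 dof=1 J1 → L=10 J1=9 J2=4
R@8,7 dof=1 J1 → L=10 J1=10 J2=4
PS@3,8 dof=2 J2 → L=10 J1=10 J2=5
PS@3,9 dof=2 J2 → L=10 J1=10 J2=6
R@2,7 dof=1 J1 → L=10 J1=11 J2=6
P@0,1 dof=1 J1 → L=10 J1=12 J2=6
M=3(L−1)−2J1−J2=3·9−2·12−6=-3

M = -3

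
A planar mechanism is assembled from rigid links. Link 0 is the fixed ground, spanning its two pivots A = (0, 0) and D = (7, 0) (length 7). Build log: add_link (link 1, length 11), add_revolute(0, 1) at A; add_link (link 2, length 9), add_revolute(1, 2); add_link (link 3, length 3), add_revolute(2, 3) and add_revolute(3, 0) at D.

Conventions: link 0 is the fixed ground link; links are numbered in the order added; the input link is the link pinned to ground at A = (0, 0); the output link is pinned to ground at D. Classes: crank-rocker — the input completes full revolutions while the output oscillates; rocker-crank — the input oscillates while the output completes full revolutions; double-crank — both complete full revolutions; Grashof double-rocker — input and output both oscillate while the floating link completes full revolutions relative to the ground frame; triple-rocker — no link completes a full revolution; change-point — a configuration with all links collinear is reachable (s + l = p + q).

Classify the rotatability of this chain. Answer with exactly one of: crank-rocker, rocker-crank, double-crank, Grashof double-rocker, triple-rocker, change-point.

lengths: ground=7, input=11, coupler=9, output=3
sorted: s=3 (shortest), l=11 (longest), p+q=16
s + l = 14 vs p + q = 16
s + l < p + q (Grashof) with shortest = output link → rocker-crank

rocker-crank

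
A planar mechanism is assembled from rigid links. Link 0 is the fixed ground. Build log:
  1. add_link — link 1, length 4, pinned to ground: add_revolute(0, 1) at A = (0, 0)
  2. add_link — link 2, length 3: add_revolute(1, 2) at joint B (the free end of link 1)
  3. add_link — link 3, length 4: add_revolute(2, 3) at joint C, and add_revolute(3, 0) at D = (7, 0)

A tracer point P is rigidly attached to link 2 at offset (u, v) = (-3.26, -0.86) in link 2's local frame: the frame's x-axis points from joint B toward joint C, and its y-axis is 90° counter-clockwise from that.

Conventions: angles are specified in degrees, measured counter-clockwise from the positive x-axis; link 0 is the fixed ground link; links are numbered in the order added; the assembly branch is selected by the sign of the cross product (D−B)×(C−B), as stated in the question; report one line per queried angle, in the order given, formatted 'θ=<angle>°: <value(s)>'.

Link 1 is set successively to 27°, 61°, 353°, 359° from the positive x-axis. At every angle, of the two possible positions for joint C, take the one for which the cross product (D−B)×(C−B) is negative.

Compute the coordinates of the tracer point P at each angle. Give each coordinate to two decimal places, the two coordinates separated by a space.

A=(0,0), D=(7.00,0)
θ=27°: B = A + 4.00·(cos27°, sin27°) = (3.5640, 1.8160)
θ=27°: |BD| = 3.8863
θ=27°: circle(B,3.00) ∩ circle(D,4.00): a=1.0426, h=2.8130
θ=27°:   candidates: C₊=(5.8002,3.8158) cross=10.932; C₋=(3.1714,-1.1582) cross=-10.932
θ=27°:   branch - wants cross < 0 → take C=(3.1714,-1.1582) (cross=-10.932)
θ=27°: ex = (C−B)/|BC| = (-0.1309,-0.9914); ey = (0.9914,-0.1309)
θ=27°: P = B + -3.26·ex + -0.86·ey = (3.1381,5.1605)
θ=61°: B = A + 4.00·(cos61°, sin61°) = (1.9392, 3.4985)
θ=61°: |BD| = 6.1523
θ=61°: circle(B,3.00) ∩ circle(D,4.00): a=2.5073, h=1.6473
θ=61°:   candidates: C₊=(4.9384,3.4278) cross=10.135; C₋=(3.0649,0.7177) cross=-10.135
θ=61°:   branch - wants cross < 0 → take C=(3.0649,0.7177) (cross=-10.135)
θ=61°: ex = (C−B)/|BC| = (0.3752,-0.9269); ey = (0.9269,0.3752)
θ=61°: P = B + -3.26·ex + -0.86·ey = (-0.0812,6.1976)
θ=353°: B = A + 4.00·(cos353°, sin353°) = (3.9702, -0.4875)
θ=353°: |BD| = 3.0688
θ=353°: circle(B,3.00) ∩ circle(D,4.00): a=0.3939, h=2.9740
θ=353°:   candidates: C₊=(3.8866,2.5114) cross=9.127; C₋=(4.8315,-3.3612) cross=-9.127
θ=353°:   branch - wants cross < 0 → take C=(4.8315,-3.3612) (cross=-9.127)
θ=353°: ex = (C−B)/|BC| = (0.2871,-0.9579); ey = (0.9579,0.2871)
θ=353°: P = B + -3.26·ex + -0.86·ey = (2.2104,2.3884)
θ=359°: B = A + 4.00·(cos359°, sin359°) = (3.9994, -0.0698)
θ=359°: |BD| = 3.0014
θ=359°: circle(B,3.00) ∩ circle(D,4.00): a=0.3346, h=2.9813
θ=359°:   candidates: C₊=(4.2646,2.9184) cross=8.948; C₋=(4.4032,-3.0425) cross=-8.948
θ=359°:   branch - wants cross < 0 → take C=(4.4032,-3.0425) (cross=-8.948)
θ=359°: ex = (C−B)/|BC| = (0.1346,-0.9909); ey = (0.9909,0.1346)
θ=359°: P = B + -3.26·ex + -0.86·ey = (2.7084,3.0447)

θ=27°: 3.14 5.16
θ=61°: -0.08 6.20
θ=353°: 2.21 2.39
θ=359°: 2.71 3.04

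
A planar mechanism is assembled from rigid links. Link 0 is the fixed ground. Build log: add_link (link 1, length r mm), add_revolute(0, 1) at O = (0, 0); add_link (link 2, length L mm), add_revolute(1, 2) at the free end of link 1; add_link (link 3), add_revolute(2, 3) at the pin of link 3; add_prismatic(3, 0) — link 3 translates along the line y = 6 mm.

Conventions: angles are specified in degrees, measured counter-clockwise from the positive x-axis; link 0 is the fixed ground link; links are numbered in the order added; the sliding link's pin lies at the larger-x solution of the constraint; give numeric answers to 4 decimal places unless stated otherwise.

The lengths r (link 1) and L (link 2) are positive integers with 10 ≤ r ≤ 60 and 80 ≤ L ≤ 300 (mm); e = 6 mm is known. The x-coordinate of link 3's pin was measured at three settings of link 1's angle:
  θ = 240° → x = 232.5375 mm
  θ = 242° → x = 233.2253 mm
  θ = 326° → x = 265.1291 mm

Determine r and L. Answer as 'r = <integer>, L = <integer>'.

constraint per measurement: (x − r cos θ)² + (r sin θ − e)² = L²
subtracting the θ₁ and θ₂ equations cancels the r² and L² terms:
r = (x₁² − x₂²) / (2[(x₁cos θ₁ + e sin θ₁) − (x₂cos θ₂ + e sin θ₂)]) = 23.9979 → r = 24
L² = (x₁ − r cos θ₁)² + (r sin θ₁ − e)² = 60516.0042 → L = 246.0000 → L = 246
check at θ₃=326°: x = 265.1291 (printed 265.1291) ✓

r = 24, L = 246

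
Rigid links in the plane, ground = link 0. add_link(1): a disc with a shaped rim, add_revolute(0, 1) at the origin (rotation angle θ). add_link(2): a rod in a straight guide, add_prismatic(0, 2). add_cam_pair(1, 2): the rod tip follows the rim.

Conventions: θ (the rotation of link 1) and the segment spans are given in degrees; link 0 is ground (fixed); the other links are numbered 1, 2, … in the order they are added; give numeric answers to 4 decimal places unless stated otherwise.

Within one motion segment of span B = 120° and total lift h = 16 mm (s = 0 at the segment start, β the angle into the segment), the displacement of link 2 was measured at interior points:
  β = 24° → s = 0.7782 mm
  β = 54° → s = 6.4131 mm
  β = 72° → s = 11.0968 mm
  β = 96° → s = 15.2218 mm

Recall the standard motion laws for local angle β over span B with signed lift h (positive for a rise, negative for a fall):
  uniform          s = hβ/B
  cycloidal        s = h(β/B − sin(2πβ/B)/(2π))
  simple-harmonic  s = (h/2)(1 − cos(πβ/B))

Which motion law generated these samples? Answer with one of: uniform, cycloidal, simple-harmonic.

candidates at β/B = r: uniform s = h·r (linear in β); cycloidal s = h·(r − sin(2πr)/(2π)); simple-harmonic s = (h/2)(1 − cos(πr))
β=24°: printed 0.7782 | uniform 3.2000, cycloidal 0.7782, simple-harmonic 1.5279
β=54°: printed 6.4131 | uniform 7.2000, cycloidal 6.4131, simple-harmonic 6.7485
β=72°: printed 11.0968 | uniform 9.6000, cycloidal 11.0968, simple-harmonic 10.4721
β=96°: printed 15.2218 | uniform 12.8000, cycloidal 15.2218, simple-harmonic 14.4721
only one law matches every sample → cycloidal

cycloidal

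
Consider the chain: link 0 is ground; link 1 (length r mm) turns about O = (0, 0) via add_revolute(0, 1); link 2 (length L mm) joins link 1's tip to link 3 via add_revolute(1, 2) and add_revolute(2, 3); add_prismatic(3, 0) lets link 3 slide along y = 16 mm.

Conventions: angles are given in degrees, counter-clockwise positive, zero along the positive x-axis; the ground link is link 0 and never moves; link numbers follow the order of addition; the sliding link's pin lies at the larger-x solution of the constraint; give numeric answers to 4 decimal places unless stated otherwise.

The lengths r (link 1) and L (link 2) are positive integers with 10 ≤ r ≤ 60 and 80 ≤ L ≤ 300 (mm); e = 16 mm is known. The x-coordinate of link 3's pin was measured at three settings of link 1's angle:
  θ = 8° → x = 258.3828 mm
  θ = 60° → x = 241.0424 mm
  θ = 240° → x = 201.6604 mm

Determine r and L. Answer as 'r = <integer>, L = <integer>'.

constraint per measurement: (x − r cos θ)² + (r sin θ − e)² = L²
subtracting the θ₁ and θ₂ equations cancels the r² and L² terms:
r = (x₁² − x₂²) / (2[(x₁cos θ₁ + e sin θ₁) − (x₂cos θ₂ + e sin θ₂)]) = 35.0001 → r = 35
L² = (x₁ − r cos θ₁)² + (r sin θ₁ − e)² = 50176.0209 → L = 224.0000 → L = 224
check at θ₃=240°: x = 201.6604 (printed 201.6604) ✓

r = 35, L = 224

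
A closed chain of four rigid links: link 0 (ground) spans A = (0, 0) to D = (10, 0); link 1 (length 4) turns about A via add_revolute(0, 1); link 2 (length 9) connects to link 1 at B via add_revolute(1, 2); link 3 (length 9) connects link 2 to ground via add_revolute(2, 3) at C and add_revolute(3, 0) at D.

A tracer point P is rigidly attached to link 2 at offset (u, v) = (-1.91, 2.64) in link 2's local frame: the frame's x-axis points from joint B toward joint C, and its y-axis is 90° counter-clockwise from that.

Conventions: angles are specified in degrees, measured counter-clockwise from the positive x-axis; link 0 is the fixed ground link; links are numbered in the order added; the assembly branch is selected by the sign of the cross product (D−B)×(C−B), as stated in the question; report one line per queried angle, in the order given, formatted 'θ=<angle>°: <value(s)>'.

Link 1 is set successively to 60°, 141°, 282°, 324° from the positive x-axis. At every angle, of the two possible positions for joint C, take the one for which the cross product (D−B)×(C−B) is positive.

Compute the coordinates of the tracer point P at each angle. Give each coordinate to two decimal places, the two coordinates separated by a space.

A=(0,0), D=(10.00,0)
θ=60°: B = A + 4.00·(cos60°, sin60°) = (2.0000, 3.4641)
θ=60°: |BD| = 8.7178
θ=60°: circle(B,9.00) ∩ circle(D,9.00): a=4.3589, h=7.8740
θ=60°:   candidates: C₊=(9.1288,8.9577) cross=68.644; C₋=(2.8712,-5.4936) cross=-68.644
θ=60°:   branch + wants cross > 0 → take C=(9.1288,8.9577) (cross=68.644)
θ=60°: ex = (C−B)/|BC| = (0.7921,0.6104); ey = (-0.6104,0.7921)
θ=60°: P = B + -1.91·ex + 2.64·ey = (-1.1244,4.3893)
θ=141°: B = A + 4.00·(cos141°, sin141°) = (-3.1086, 2.5173)
θ=141°: |BD| = 13.3481
θ=141°: circle(B,9.00) ∩ circle(D,9.00): a=6.6740, h=6.0380
θ=141°:   candidates: C₊=(4.5844,7.1883) cross=80.595; C₋=(2.3070,-4.6710) cross=-80.595
θ=141°:   branch + wants cross > 0 → take C=(4.5844,7.1883) (cross=80.595)
θ=141°: ex = (C−B)/|BC| = (0.8548,0.5190); ey = (-0.5190,0.8548)
θ=141°: P = B + -1.91·ex + 2.64·ey = (-6.1114,3.7826)
θ=282°: B = A + 4.00·(cos282°, sin282°) = (0.8316, -3.9126)
θ=282°: |BD| = 9.9683
θ=282°: circle(B,9.00) ∩ circle(D,9.00): a=4.9842, h=7.4939
θ=282°:   candidates: C₊=(2.4745,4.9362) cross=74.701; C₋=(8.3572,-8.8488) cross=-74.701
θ=282°:   branch + wants cross > 0 → take C=(2.4745,4.9362) (cross=74.701)
θ=282°: ex = (C−B)/|BC| = (0.1825,0.9832); ey = (-0.9832,0.1825)
θ=282°: P = B + -1.91·ex + 2.64·ey = (-2.1126,-5.3086)
θ=324°: B = A + 4.00·(cos324°, sin324°) = (3.2361, -2.3511)
θ=324°: |BD| = 7.1609
θ=324°: circle(B,9.00) ∩ circle(D,9.00): a=3.5805, h=8.2571
θ=324°:   candidates: C₊=(3.9070,6.6238) cross=59.129; C₋=(9.3291,-8.9750) cross=-59.129
θ=324°:   branch + wants cross > 0 → take C=(3.9070,6.6238) (cross=59.129)
θ=324°: ex = (C−B)/|BC| = (0.0745,0.9972); ey = (-0.9972,0.0745)
θ=324°: P = B + -1.91·ex + 2.64·ey = (0.4610,-4.0590)

θ=60°: -1.12 4.39
θ=141°: -6.11 3.78
θ=282°: -2.11 -5.31
θ=324°: 0.46 -4.06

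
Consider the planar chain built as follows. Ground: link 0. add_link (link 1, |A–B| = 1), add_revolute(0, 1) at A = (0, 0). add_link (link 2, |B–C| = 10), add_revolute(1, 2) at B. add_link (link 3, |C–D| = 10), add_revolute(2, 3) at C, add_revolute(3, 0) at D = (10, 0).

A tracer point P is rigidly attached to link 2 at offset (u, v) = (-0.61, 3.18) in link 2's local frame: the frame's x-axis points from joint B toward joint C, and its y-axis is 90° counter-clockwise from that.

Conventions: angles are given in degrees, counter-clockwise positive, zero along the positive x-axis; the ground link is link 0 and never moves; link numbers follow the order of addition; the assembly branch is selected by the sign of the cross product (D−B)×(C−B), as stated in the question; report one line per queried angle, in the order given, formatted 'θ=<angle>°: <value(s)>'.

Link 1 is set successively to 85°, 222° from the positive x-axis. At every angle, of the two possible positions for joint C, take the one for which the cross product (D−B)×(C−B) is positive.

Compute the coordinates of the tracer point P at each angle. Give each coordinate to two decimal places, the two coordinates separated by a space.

A=(0,0), D=(10.00,0)
θ=85°: B = A + 1.00·(cos85°, sin85°) = (0.0872, 0.9962)
θ=85°: |BD| = 9.9628
θ=85°: circle(B,10.00) ∩ circle(D,10.00): a=4.9814, h=8.6710
θ=85°:   candidates: C₊=(5.9106,9.1256) cross=86.387; C₋=(4.1766,-8.1294) cross=-86.387
θ=85°:   branch + wants cross > 0 → take C=(5.9106,9.1256) (cross=86.387)
θ=85°: ex = (C−B)/|BC| = (0.5823,0.8129); ey = (-0.8129,0.5823)
θ=85°: P = B + -0.61·ex + 3.18·ey = (-2.8532,2.3522)
θ=222°: B = A + 1.00·(cos222°, sin222°) = (-0.7431, -0.6691)
θ=222°: |BD| = 10.7640
θ=222°: circle(B,10.00) ∩ circle(D,10.00): a=5.3820, h=8.4282
θ=222°:   candidates: C₊=(4.1045,8.0773) cross=90.721; C₋=(5.1524,-8.7464) cross=-90.721
θ=222°:   branch + wants cross > 0 → take C=(4.1045,8.0773) (cross=90.721)
θ=222°: ex = (C−B)/|BC| = (0.4848,0.8746); ey = (-0.8746,0.4848)
θ=222°: P = B + -0.61·ex + 3.18·ey = (-3.8202,0.3389)

θ=85°: -2.85 2.35
θ=222°: -3.82 0.34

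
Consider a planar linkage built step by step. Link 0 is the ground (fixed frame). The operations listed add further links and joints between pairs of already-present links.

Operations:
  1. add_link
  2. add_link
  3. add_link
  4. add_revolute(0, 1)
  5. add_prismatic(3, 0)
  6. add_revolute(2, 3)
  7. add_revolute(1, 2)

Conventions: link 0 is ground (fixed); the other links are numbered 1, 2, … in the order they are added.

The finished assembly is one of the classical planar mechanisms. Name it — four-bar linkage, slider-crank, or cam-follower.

links: 4 (incl. ground); joints: 3 revolute, 1 prismatic, 0 higher (cam) pair, forming one closed loop
4 links, 3 revolutes + 1 prismatic in one loop → slider-crank

slider-crank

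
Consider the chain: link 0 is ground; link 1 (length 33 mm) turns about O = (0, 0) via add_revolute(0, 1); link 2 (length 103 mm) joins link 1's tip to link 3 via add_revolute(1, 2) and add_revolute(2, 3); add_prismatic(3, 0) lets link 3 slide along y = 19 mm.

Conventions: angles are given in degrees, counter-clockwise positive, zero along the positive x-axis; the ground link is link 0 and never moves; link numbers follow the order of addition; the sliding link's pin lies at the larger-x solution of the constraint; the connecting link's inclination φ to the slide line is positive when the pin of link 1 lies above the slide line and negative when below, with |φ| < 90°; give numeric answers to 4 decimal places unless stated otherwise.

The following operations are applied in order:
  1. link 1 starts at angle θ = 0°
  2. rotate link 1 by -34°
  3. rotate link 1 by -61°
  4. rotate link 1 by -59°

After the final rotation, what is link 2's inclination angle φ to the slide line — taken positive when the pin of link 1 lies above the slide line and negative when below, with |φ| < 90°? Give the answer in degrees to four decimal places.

geometry: r = 33 mm, L = 103 mm, e = 19 mm; θ starts at 0°
rotate link 1 by -34°: θ ← 0° -34° = -34°
rotate link 1 by -61°: θ ← -34° -61° = -95°
rotate link 1 by -59°: θ ← -95° -59° = -154°
h = r sin θ − e = -14.466248 − 19 = -33.466248
sin φ = h / L = -33.466248 / 103 = -0.32491503
φ = arcsin(-0.32491503) = -18.960427°

-18.9604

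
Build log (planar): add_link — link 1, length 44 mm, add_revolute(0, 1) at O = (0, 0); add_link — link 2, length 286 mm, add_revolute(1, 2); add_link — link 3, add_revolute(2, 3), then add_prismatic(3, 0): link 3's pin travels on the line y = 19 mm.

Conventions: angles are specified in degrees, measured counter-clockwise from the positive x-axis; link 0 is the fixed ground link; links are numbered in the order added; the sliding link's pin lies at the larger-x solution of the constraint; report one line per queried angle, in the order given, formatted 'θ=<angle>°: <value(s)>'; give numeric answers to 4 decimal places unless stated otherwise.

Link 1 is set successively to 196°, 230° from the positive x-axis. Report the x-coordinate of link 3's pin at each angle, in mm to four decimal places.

geometry: r = 44 mm, L = 286 mm, e = 19 mm
θ=196°: crank pin P = (r cos θ, r sin θ) = (-42.295515, -12.128044)
θ=196°: h = r sin θ − e = -12.128044 − 19 = -31.128044
θ=196°: x = r cos θ + √(L² − h²) = -42.295515 + 284.300976 = 242.005461
θ=230°: crank pin P = (r cos θ, r sin θ) = (-28.282655, -33.705955)
θ=230°: h = r sin θ − e = -33.705955 − 19 = -52.705955
θ=230°: x = r cos θ + √(L² − h²) = -28.282655 + 281.101551 = 252.818897

θ=196°: 242.0055
θ=230°: 252.8189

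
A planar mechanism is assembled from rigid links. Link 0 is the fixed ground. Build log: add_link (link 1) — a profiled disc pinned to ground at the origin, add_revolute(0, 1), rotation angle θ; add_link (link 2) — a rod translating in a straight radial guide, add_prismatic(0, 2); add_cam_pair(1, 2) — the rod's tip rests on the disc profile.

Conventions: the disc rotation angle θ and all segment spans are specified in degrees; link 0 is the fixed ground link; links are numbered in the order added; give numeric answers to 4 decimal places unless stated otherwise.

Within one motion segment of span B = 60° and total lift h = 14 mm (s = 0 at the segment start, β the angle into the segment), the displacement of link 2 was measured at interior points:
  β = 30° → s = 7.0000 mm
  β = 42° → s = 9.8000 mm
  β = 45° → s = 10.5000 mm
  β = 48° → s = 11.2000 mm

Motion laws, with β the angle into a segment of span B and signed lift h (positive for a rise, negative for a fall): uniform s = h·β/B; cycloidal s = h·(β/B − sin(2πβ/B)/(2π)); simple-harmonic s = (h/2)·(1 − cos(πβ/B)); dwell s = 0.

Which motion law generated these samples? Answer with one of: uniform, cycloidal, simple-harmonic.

candidates at β/B = r: uniform s = h·r (linear in β); cycloidal s = h·(r − sin(2πr)/(2π)); simple-harmonic s = (h/2)(1 − cos(πr))
β=30°: printed 7.0000 | uniform 7.0000, cycloidal 7.0000, simple-harmonic 7.0000
β=42°: printed 9.8000 | uniform 9.8000, cycloidal 11.9191, simple-harmonic 11.1145
β=45°: printed 10.5000 | uniform 10.5000, cycloidal 12.7282, simple-harmonic 11.9497
β=48°: printed 11.2000 | uniform 11.2000, cycloidal 13.3191, simple-harmonic 12.6631
only one law matches every sample → uniform

uniform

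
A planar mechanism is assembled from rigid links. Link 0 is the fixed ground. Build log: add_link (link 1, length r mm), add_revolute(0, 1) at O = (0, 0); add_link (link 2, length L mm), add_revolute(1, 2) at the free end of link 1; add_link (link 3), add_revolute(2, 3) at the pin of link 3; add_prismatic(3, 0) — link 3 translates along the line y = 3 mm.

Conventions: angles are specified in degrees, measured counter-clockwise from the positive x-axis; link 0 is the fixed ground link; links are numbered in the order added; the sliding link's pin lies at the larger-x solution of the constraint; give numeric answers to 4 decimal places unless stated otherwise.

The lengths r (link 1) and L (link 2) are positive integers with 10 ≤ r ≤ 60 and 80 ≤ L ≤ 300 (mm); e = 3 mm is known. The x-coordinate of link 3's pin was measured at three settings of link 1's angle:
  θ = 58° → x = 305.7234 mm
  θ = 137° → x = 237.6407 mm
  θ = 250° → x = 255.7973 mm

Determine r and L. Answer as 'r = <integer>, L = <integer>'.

constraint per measurement: (x − r cos θ)² + (r sin θ − e)² = L²
subtracting the θ₁ and θ₂ equations cancels the r² and L² terms:
r = (x₁² − x₂²) / (2[(x₁cos θ₁ + e sin θ₁) − (x₂cos θ₂ + e sin θ₂)]) = 55.0000 → r = 55
L² = (x₁ − r cos θ₁)² + (r sin θ₁ − e)² = 78399.9823 → L = 280.0000 → L = 280
check at θ₃=250°: x = 255.7973 (printed 255.7973) ✓

r = 55, L = 280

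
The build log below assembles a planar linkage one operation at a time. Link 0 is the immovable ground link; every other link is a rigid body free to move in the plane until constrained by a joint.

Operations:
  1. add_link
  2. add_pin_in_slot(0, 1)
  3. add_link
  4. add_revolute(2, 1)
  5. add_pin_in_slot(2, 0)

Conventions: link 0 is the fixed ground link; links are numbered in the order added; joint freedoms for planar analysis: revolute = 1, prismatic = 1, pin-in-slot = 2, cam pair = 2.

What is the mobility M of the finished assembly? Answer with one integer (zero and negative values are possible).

(L,J1,J2)=(1,0,0); link0 fixed
link1: (2,0,0)
PS 0-1 [J2]: (2,0,1)
link2: (3,0,1)
R 2-1 [J1]: (3,1,1)
PS 2-0 [J2]: (3,1,2)
Grübler: 3·2 − 2·1 − 2 = 2

M = 2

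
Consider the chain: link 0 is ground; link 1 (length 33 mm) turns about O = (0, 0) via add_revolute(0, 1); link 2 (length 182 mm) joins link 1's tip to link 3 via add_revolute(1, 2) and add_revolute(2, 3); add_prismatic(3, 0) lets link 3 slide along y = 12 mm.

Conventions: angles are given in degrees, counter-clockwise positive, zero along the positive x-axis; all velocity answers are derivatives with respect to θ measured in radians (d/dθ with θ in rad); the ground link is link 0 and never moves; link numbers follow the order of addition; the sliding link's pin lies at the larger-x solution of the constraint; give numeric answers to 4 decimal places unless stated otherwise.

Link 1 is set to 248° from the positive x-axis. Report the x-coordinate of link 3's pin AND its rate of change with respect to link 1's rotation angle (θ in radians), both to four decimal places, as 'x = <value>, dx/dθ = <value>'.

geometry: r = 33 mm, L = 182 mm, e = 12 mm
crank pin P = (r cos θ, r sin θ) = (-12.362018, -30.597067)
h = r sin θ − e = -30.597067 − 12 = -42.597067
x = r cos θ + √(L² − h²) = -12.362018 + 176.944878 = 164.582860
dx/dθ = −r sin θ − h·r cos θ/√(L² − h²) (θ in radians; h = -42.597067) = 27.621080

x = 164.5829, dx/dθ = 27.6211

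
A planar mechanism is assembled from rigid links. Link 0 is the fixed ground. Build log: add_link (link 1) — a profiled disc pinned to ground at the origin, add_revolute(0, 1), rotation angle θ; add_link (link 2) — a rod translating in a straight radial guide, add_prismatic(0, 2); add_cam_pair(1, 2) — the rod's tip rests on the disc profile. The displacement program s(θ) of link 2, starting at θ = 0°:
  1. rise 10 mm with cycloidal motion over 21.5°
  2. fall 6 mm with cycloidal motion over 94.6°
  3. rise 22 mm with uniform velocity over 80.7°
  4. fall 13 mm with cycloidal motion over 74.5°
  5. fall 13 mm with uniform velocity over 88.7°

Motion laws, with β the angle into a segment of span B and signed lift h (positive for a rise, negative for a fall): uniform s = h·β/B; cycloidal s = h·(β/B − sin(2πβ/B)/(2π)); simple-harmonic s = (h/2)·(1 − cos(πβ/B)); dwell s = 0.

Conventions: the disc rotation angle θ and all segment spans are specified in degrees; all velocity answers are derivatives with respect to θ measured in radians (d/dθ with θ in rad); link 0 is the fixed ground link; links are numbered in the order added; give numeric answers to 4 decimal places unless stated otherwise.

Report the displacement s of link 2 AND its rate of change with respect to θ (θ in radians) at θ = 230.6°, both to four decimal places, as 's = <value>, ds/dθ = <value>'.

seg 1 [0°–21.5°] cycloidal, h=10: full span → s += 10 → s = 10.0000
seg 2 [21.5°–116.1°] cycloidal, h=-6: full span → s += -6 → s = 4.0000
seg 3 [116.1°–196.8°] uniform, h=22: full span → s += 22 → s = 26.0000
seg 4 [196.8°–271.3°] cycloidal, h=-13: θ=230.6° here. β=33.8, B=74.5. -13·(0.4537 − sin(2π·0.4537)/(2π)) = -5.3044 → s = 20.6956
velocity in seg [196.8°–271.3°] (cycloidal), θ in radians: β = 33.8° = 0.5899 rad, B = 74.5° = 1.3003 rad; ds/dθ = (h/B)(1 − cos(2πβ/B)) = ((-13)/1.3003)(1 − cos(2π·0.4537)) = -19.575601 mm/rad

s = 20.6956, ds/dθ = -19.5756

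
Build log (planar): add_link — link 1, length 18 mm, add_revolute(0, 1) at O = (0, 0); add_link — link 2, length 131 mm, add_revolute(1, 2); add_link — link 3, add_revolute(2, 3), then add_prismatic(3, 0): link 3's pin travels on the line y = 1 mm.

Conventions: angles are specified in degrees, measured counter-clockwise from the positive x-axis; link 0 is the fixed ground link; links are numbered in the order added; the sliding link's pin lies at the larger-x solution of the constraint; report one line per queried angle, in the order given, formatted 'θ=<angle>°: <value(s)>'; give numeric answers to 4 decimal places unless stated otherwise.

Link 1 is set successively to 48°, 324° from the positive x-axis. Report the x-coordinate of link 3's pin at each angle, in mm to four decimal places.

geometry: r = 18 mm, L = 131 mm, e = 1 mm
θ=48°: crank pin P = (r cos θ, r sin θ) = (12.044351, 13.376607)
θ=48°: h = r sin θ − e = 13.376607 − 1 = 12.376607
θ=48°: x = r cos θ + √(L² − h²) = 12.044351 + 130.414031 = 142.458382
θ=324°: crank pin P = (r cos θ, r sin θ) = (14.562306, -10.580135)
θ=324°: h = r sin θ − e = -10.580135 − 1 = -11.580135
θ=324°: x = r cos θ + √(L² − h²) = 14.562306 + 130.487166 = 145.049472

θ=48°: 142.4584
θ=324°: 145.0495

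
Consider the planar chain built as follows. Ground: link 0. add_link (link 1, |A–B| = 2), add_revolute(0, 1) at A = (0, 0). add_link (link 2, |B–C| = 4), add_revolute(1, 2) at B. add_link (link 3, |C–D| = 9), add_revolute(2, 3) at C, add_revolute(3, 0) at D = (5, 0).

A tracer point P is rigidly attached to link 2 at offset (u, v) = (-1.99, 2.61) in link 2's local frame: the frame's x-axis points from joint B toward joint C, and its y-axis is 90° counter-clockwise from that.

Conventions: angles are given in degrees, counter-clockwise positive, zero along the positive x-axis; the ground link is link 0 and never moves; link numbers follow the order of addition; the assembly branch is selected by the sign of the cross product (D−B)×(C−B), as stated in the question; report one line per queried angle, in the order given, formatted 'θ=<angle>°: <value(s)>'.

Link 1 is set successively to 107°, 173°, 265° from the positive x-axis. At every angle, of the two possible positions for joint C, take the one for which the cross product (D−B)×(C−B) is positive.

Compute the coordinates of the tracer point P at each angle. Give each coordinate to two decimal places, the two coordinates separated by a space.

A=(0,0), D=(5.00,0)
θ=107°: B = A + 2.00·(cos107°, sin107°) = (-0.5847, 1.9126)
θ=107°: |BD| = 5.9032
θ=107°: circle(B,4.00) ∩ circle(D,9.00): a=-2.5539, h=3.0785
θ=107°:   candidates: C₊=(-2.0035,5.6526) cross=18.173; C₋=(-3.9983,-0.1724) cross=-18.173
θ=107°:   branch + wants cross > 0 → take C=(-2.0035,5.6526) (cross=18.173)
θ=107°: ex = (C−B)/|BC| = (-0.3547,0.9350); ey = (-0.9350,-0.3547)
θ=107°: P = B + -1.99·ex + 2.61·ey = (-2.3192,-0.8737)
θ=173°: B = A + 2.00·(cos173°, sin173°) = (-1.9851, 0.2437)
θ=173°: |BD| = 6.9893
θ=173°: circle(B,4.00) ∩ circle(D,9.00): a=-1.1553, h=3.8295
θ=173°:   candidates: C₊=(-3.0061,4.1112) cross=26.766; C₋=(-3.2732,-3.5432) cross=-26.766
θ=173°:   branch + wants cross > 0 → take C=(-3.0061,4.1112) (cross=26.766)
θ=173°: ex = (C−B)/|BC| = (-0.2553,0.9669); ey = (-0.9669,-0.2553)
θ=173°: P = B + -1.99·ex + 2.61·ey = (-4.0007,-2.3466)
θ=265°: B = A + 2.00·(cos265°, sin265°) = (-0.1743, -1.9924)
θ=265°: |BD| = 5.5446
θ=265°: circle(B,4.00) ∩ circle(D,9.00): a=-3.0892, h=2.5410
θ=265°:   candidates: C₊=(-3.9703,-0.7311) cross=14.089; C₋=(-2.1441,-5.4738) cross=-14.089
θ=265°:   branch + wants cross > 0 → take C=(-3.9703,-0.7311) (cross=14.089)
θ=265°: ex = (C−B)/|BC| = (-0.9490,0.3153); ey = (-0.3153,-0.9490)
θ=265°: P = B + -1.99·ex + 2.61·ey = (0.8912,-5.0967)

θ=107°: -2.32 -0.87
θ=173°: -4.00 -2.35
θ=265°: 0.89 -5.10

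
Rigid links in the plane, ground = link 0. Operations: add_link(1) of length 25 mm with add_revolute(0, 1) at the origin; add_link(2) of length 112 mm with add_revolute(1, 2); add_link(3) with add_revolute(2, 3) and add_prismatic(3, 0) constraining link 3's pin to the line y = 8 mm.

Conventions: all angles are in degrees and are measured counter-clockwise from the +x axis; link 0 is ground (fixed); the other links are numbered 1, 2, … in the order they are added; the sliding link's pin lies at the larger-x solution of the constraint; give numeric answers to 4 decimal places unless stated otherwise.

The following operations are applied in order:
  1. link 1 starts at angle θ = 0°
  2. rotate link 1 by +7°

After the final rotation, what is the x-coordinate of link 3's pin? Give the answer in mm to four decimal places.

geometry: r = 25 mm, L = 112 mm, e = 8 mm; θ starts at 0°
rotate link 1 by +7°: θ ← 0° +7° = 7°
crank pin P = (r cos θ, r sin θ) = (24.813654, 3.046734)
h = r sin θ − e = 3.046734 − 8 = -4.953266
x = r cos θ + √(L² − h²) = 24.813654 + 111.890416 = 136.704070

136.7041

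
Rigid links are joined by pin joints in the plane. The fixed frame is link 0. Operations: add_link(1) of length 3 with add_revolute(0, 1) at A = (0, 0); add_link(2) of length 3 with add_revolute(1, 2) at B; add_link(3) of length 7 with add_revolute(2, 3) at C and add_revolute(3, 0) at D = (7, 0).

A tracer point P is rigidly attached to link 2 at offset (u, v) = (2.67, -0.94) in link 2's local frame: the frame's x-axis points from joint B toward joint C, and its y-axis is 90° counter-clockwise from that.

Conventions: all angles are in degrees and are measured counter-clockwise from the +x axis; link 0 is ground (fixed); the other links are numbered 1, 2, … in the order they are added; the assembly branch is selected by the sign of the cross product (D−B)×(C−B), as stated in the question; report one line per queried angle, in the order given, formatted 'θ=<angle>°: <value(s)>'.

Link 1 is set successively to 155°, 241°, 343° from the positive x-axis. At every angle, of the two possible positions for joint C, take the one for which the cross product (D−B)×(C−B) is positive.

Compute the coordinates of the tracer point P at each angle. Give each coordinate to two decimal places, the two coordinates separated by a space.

A=(0,0), D=(7.00,0)
θ=155°: B = A + 3.00·(cos155°, sin155°) = (-2.7189, 1.2679)
θ=155°: |BD| = 9.8013
θ=155°: circle(B,3.00) ∩ circle(D,7.00): a=2.8601, h=0.9055
θ=155°:   candidates: C₊=(0.2343,1.7958) cross=8.875; C₋=(-0.0000,-0.0000) cross=-8.875
θ=155°:   branch + wants cross > 0 → take C=(0.2343,1.7958) (cross=8.875)
θ=155°: ex = (C−B)/|BC| = (0.9844,0.1760); ey = (-0.1760,0.9844)
θ=155°: P = B + 2.67·ex + -0.94·ey = (0.0748,0.8124)
θ=241°: B = A + 3.00·(cos241°, sin241°) = (-1.4544, -2.6239)
θ=241°: |BD| = 8.8522
θ=241°: circle(B,3.00) ∩ circle(D,7.00): a=2.1668, h=2.0748
θ=241°:   candidates: C₊=(0.0000,-0.0000) cross=18.367; C₋=(1.2300,-3.9632) cross=-18.367
θ=241°:   branch + wants cross > 0 → take C=(0.0000,-0.0000) (cross=18.367)
θ=241°: ex = (C−B)/|BC| = (0.4848,0.8746); ey = (-0.8746,0.4848)
θ=241°: P = B + 2.67·ex + -0.94·ey = (0.6622,-0.7443)
θ=343°: B = A + 3.00·(cos343°, sin343°) = (2.8689, -0.8771)
θ=343°: |BD| = 4.2232
θ=343°: circle(B,3.00) ∩ circle(D,7.00): a=-2.6242, h=1.4538
θ=343°:   candidates: C₊=(-0.0000,-0.0000) cross=6.140; C₋=(0.6039,-2.8443) cross=-6.140
θ=343°:   branch + wants cross > 0 → take C=(-0.0000,-0.0000) (cross=6.140)
θ=343°: ex = (C−B)/|BC| = (-0.9563,0.2924); ey = (-0.2924,-0.9563)
θ=343°: P = B + 2.67·ex + -0.94·ey = (0.5904,0.8024)

θ=155°: 0.07 0.81
θ=241°: 0.66 -0.74
θ=343°: 0.59 0.80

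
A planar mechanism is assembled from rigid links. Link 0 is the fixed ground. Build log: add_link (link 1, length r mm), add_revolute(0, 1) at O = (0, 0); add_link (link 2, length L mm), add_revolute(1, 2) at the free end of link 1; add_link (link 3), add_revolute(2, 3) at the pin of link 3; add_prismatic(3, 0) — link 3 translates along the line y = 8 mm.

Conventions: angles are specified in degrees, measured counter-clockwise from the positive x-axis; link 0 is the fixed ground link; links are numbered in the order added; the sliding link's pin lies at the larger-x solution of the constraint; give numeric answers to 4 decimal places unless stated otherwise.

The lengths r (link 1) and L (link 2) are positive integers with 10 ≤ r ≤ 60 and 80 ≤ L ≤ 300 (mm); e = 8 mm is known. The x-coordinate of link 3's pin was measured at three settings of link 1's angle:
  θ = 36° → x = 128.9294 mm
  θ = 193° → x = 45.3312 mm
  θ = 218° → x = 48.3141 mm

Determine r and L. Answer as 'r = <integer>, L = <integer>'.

constraint per measurement: (x − r cos θ)² + (r sin θ − e)² = L²
subtracting the θ₁ and θ₂ equations cancels the r² and L² terms:
r = (x₁² − x₂²) / (2[(x₁cos θ₁ + e sin θ₁) − (x₂cos θ₂ + e sin θ₂)]) = 47.0000 → r = 47
L² = (x₁ − r cos θ₁)² + (r sin θ₁ − e)² = 8649.0046 → L = 93.0000 → L = 93
check at θ₃=218°: x = 48.3141 (printed 48.3141) ✓

r = 47, L = 93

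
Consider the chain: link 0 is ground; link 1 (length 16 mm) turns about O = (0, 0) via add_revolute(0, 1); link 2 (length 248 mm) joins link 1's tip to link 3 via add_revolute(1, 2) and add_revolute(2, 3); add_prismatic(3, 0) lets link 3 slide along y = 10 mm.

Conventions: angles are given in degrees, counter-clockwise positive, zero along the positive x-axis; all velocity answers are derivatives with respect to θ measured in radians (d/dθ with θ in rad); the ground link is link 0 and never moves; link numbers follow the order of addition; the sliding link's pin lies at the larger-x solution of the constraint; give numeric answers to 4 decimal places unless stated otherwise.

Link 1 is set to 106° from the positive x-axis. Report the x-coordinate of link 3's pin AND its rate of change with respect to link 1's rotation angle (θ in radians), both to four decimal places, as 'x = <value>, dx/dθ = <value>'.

geometry: r = 16 mm, L = 248 mm, e = 10 mm
crank pin P = (r cos θ, r sin θ) = (-4.410198, 15.380187)
h = r sin θ − e = 15.380187 − 10 = 5.380187
x = r cos θ + √(L² − h²) = -4.410198 + 247.941633 = 243.531436
dx/dθ = −r sin θ − h·r cos θ/√(L² − h²) (θ in radians; h = 5.380187) = -15.284488

x = 243.5314, dx/dθ = -15.2845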